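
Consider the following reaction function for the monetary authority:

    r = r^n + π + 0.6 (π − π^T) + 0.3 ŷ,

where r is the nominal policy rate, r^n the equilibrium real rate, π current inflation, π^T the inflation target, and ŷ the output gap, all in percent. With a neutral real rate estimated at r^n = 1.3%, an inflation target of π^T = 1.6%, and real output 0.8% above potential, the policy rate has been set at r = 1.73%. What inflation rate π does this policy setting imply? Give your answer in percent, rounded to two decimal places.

0.72%

Output 0.8% above potential → ŷ = 0.8.
Collecting π: r = r^n + (1 + 0.6) π − 0.6 π^T + 0.3 ŷ
1.6 π = 1.73 − 1.3 + 0.6 × 1.6 − 0.3 × 0.8 = 1.15
π = 1.15 / 1.6 = 0.72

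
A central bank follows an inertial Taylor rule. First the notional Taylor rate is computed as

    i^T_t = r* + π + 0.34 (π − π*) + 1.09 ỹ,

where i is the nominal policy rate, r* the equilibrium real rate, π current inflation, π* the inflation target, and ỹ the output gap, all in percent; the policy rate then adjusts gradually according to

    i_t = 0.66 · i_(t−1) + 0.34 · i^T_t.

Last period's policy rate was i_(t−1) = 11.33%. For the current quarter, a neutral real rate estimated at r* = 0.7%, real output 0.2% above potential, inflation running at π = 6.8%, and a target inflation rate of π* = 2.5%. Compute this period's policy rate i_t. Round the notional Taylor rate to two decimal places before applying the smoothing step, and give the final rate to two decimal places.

10.60%

Output 0.2% above potential → ỹ = 0.2.
i^T_t = 0.7 + 6.8 + 0.34 × (6.8 − 2.5) + 1.09 × 0.2
   = 0.7 + 6.8 + 1.462 + 0.218 = 9.18
i_t = 0.66 × 11.33 + 0.34 × 9.18 = 7.4778 + 3.1212 = 10.60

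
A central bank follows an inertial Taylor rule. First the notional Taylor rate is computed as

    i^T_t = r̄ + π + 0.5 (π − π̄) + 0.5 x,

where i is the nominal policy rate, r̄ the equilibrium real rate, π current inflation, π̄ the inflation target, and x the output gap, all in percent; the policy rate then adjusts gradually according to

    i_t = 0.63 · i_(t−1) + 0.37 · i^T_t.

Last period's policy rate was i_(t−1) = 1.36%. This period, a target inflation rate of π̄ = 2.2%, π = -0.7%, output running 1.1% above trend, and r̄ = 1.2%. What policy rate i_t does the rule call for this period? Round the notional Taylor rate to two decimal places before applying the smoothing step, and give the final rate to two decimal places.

0.71%

Output 1.1% above potential → x = 1.1.
i^T_t = 1.2 + (-0.7) + 0.5 × (-0.7 − 2.2) + 0.5 × 1.1
   = 1.2 − 0.7 − 1.45 + 0.55 = -0.40
i_t = 0.63 × 1.36 + 0.37 × (-0.40) = 0.8568 − 0.148 = 0.71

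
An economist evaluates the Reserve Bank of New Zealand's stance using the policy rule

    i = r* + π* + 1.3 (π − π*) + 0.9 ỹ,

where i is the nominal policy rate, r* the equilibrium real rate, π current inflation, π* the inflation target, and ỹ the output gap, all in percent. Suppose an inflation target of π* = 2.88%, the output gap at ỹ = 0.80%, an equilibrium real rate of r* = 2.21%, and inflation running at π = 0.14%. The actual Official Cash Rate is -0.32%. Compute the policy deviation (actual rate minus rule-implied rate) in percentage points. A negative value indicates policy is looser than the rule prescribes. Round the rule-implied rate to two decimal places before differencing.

i = 2.21 + 2.88 + 1.3 × (0.14 − 2.88) + 0.9 × 0.80
   = 2.21 + 2.88 − 3.562 + 0.72 = 2.25
Deviation = -0.32 − 2.25 = -2.57 pp.

-2.57 pp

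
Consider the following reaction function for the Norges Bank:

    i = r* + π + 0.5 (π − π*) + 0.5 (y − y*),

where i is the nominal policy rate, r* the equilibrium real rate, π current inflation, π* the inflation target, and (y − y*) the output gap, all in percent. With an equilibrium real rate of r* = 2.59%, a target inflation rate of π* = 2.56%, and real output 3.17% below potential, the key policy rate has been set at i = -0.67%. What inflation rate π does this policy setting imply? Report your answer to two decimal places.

Output 3.17% below potential → (y − y*) = -3.17.
Collecting π: i = r* + (1 + 0.5) π − 0.5 π* + 0.5 (y − y*)
1.5 π = -0.67 − 2.59 + 0.5 × 2.56 − 0.5 × (-3.17) = -0.395
π = -0.395 / 1.5 = -0.26

-0.26%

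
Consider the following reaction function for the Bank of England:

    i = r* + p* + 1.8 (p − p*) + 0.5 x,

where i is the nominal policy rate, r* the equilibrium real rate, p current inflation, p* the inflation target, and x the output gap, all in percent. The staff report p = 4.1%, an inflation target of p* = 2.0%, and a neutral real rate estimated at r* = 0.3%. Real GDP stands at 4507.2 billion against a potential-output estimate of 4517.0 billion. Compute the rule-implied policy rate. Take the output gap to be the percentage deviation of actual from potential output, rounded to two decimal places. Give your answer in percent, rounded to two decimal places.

Output gap = 100 × (4507.2 − 4517.0) / 4517.0 = -0.22%.
i = 0.30 + 2.00 + 1.8 × (4.10 − 2.00) + 0.5 × (-0.22)
   = 0.30 + 2 + 3.78 − 0.11 = 5.97

5.97%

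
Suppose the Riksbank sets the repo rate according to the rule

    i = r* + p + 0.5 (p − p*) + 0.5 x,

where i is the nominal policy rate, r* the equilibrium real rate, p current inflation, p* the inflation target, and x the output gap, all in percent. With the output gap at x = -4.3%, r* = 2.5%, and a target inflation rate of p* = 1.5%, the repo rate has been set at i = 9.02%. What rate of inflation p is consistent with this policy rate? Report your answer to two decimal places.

6.28%

Collecting p: i = r* + (1 + 0.5) p − 0.5 p* + 0.5 x
1.5 p = 9.02 − 2.5 + 0.5 × 1.5 − 0.5 × (-4.3) = 9.42
p = 9.42 / 1.5 = 6.28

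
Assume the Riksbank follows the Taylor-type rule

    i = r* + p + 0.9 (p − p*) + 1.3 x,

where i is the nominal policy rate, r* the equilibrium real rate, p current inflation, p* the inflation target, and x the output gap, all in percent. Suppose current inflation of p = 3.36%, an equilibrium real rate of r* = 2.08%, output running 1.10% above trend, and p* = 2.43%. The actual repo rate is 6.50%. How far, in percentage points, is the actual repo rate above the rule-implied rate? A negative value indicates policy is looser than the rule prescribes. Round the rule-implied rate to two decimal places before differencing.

Output 1.10% above potential → x = 1.10.
i = 2.08 + 3.36 + 0.9 × (3.36 − 2.43) + 1.3 × 1.10
   = 2.08 + 3.36 + 0.837 + 1.43 = 7.71
Deviation = 6.50 − 7.71 = -1.21 pp.

-1.21 pp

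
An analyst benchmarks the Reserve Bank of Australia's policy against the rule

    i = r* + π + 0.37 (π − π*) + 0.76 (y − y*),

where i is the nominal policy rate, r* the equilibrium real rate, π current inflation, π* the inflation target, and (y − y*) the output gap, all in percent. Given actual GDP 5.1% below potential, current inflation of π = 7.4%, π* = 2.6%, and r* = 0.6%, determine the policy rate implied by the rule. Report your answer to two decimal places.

Output 5.1% below potential → (y − y*) = -5.1.
i = 0.6 + 7.4 + 0.37 × (7.4 − 2.6) + 0.76 × (-5.1)
   = 0.6 + 7.4 + 1.776 − 3.876 = 5.90

5.90%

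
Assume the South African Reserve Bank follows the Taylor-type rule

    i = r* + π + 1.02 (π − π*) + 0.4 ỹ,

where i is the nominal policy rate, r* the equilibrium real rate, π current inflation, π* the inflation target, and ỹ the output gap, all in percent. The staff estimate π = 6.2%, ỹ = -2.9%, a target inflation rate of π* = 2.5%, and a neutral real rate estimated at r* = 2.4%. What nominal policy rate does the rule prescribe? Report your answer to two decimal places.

i = 2.4 + 6.2 + 1.02 × (6.2 − 2.5) + 0.4 × (-2.9)
   = 2.4 + 6.2 + 3.774 − 1.16 = 11.21

11.21%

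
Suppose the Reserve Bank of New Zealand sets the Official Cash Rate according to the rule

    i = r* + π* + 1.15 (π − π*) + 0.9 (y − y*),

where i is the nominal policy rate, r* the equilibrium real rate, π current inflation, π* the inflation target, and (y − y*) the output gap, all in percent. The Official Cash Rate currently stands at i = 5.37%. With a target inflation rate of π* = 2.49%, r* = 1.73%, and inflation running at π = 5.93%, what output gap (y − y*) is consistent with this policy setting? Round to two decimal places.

0.9 (y − y*) = 5.37 − 1.73 − 2.49 − 1.15 × (5.93 − 2.49) = -2.806
(y − y*) = -2.806 / 0.9 = -3.12

-3.12%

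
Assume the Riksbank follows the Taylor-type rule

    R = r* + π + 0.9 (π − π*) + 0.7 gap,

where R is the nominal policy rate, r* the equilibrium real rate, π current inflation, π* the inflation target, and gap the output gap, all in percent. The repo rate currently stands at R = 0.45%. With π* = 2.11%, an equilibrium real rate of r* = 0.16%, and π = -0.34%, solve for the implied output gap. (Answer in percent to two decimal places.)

4.05%

0.7 gap = 0.45 − 0.16 − (-0.34) − 0.9 × ((-0.34) − 2.11) = 2.835
gap = 2.835 / 0.7 = 4.05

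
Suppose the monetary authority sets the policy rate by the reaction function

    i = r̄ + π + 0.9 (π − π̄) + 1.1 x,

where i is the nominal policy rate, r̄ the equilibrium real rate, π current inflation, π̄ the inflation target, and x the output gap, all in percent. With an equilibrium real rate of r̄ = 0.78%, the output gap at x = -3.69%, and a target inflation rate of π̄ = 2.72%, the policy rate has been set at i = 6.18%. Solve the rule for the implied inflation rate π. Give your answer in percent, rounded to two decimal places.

6.27%

Collecting π: i = r̄ + (1 + 0.9) π − 0.9 π̄ + 1.1 x
1.9 π = 6.18 − 0.78 + 0.9 × 2.72 − 1.1 × (-3.69) = 11.907
π = 11.907 / 1.9 = 6.27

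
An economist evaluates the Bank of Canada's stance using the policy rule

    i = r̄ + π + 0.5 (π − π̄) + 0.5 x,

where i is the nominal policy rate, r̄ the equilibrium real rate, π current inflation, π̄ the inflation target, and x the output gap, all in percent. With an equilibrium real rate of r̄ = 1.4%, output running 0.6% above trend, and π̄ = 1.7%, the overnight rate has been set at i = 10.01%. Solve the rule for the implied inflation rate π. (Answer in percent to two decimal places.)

Output 0.6% above potential → x = 0.6.
Collecting π: i = r̄ + (1 + 0.5) π − 0.5 π̄ + 0.5 x
1.5 π = 10.01 − 1.4 + 0.5 × 1.7 − 0.5 × 0.6 = 9.16
π = 9.16 / 1.5 = 6.11

6.11%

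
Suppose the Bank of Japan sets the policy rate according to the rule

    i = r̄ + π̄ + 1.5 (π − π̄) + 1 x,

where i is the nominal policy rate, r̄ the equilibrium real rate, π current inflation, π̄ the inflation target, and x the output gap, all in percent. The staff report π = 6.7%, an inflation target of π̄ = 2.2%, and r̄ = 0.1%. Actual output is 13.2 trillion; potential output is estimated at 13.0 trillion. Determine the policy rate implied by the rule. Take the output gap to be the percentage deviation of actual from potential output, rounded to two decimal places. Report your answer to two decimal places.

10.59%

Output gap = 100 × (13.2 − 13.0) / 13.0 = 1.54%.
i = 0.10 + 2.20 + 1.5 × (6.70 − 2.20) + 1 × 1.54
   = 0.10 + 2.2 + 6.75 + 1.54 = 10.59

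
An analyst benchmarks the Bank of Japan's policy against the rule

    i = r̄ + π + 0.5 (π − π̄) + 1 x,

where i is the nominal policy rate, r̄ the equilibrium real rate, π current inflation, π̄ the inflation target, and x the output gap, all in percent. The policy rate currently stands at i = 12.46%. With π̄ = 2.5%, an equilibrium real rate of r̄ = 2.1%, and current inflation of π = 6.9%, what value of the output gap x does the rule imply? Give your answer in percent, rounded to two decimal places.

1.26%

1 x = 12.46 − 2.1 − 6.9 − 0.5 × (6.9 − 2.5) = 1.26
x = 1.26 / 1 = 1.26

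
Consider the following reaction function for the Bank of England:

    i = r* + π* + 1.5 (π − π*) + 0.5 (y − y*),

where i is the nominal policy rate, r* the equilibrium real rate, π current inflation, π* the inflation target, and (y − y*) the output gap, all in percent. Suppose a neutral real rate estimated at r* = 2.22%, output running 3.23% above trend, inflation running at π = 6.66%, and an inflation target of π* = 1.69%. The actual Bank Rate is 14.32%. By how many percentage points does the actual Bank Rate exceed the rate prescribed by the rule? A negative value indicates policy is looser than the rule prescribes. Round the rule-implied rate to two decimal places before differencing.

Output 3.23% above potential → (y − y*) = 3.23.
i = 2.22 + 1.69 + 1.5 × (6.66 − 1.69) + 0.5 × 3.23
   = 2.22 + 1.69 + 7.455 + 1.615 = 12.98
Deviation = 14.32 − 12.98 = 1.34 pp.

1.34 pp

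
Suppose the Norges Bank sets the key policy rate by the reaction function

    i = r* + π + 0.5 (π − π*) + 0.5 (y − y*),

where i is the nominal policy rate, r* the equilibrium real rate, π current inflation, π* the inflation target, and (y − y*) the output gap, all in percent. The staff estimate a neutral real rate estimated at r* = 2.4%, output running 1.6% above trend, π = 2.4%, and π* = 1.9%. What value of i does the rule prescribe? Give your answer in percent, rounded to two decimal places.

5.85%

Output 1.6% above potential → (y − y*) = 1.6.
i = 2.4 + 2.4 + 0.5 × (2.4 − 1.9) + 0.5 × 1.6
   = 2.4 + 2.4 + 0.25 + 0.8 = 5.85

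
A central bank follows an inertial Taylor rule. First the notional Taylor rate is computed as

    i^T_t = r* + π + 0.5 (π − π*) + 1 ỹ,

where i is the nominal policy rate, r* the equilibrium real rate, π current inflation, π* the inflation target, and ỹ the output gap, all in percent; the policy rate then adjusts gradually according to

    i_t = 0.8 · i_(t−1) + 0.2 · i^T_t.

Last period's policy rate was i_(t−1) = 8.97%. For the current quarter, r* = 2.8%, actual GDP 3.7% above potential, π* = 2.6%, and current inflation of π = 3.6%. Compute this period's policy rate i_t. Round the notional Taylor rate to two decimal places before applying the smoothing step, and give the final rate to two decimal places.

Output 3.7% above potential → ỹ = 3.7.
i^T_t = 2.8 + 3.6 + 0.5 × (3.6 − 2.6) + 1 × 3.7
   = 2.8 + 3.6 + 0.5 + 3.7 = 10.60
i_t = 0.8 × 8.97 + 0.2 × 10.60 = 7.176 + 2.12 = 9.30

9.30%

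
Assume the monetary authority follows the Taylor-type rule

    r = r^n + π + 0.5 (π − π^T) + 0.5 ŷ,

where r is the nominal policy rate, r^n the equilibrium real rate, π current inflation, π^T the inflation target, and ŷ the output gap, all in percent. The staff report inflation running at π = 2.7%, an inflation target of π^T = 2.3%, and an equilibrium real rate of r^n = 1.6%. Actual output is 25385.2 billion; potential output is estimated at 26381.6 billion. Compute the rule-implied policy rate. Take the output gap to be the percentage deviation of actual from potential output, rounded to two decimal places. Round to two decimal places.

2.61%

Output gap = 100 × (25385.2 − 26381.6) / 26381.6 = -3.78%.
r = 1.60 + 2.70 + 0.5 × (2.70 − 2.30) + 0.5 × (-3.78)
   = 1.60 + 2.7 + 0.2 − 1.89 = 2.61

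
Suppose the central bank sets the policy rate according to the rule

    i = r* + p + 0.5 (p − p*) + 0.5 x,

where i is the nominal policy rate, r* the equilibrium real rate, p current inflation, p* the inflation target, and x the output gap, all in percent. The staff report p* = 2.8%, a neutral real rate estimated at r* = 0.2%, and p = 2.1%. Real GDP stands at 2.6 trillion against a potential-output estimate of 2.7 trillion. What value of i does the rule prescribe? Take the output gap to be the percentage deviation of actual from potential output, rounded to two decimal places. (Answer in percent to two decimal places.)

0.10%

Output gap = 100 × (2.6 − 2.7) / 2.7 = -3.70%.
i = 0.20 + 2.10 + 0.5 × (2.10 − 2.80) + 0.5 × (-3.70)
   = 0.20 + 2.1 − 0.35 − 1.85 = 0.10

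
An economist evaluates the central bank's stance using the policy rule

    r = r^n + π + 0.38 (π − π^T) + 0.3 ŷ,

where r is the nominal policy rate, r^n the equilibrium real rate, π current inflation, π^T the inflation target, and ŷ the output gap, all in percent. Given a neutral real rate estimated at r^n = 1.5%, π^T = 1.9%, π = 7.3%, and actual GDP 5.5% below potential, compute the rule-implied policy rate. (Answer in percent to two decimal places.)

Output 5.5% below potential → ŷ = -5.5.
r = 1.5 + 7.3 + 0.38 × (7.3 − 1.9) + 0.3 × (-5.5)
   = 1.5 + 7.3 + 2.052 − 1.65 = 9.20

9.20%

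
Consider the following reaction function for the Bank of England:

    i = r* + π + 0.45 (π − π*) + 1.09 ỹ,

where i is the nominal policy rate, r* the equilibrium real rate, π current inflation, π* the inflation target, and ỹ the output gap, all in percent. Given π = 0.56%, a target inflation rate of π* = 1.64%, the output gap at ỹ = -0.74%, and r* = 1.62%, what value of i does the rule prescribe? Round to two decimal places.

i = 1.62 + 0.56 + 0.45 × (0.56 − 1.64) + 1.09 × (-0.74)
   = 1.62 + 0.56 − 0.486 − 0.8066 = 0.89

0.89%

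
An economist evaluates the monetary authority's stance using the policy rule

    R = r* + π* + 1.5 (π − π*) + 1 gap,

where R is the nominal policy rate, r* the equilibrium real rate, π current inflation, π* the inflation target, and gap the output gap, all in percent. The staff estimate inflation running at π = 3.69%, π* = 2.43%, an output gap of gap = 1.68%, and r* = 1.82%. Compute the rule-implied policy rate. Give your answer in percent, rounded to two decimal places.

R = 1.82 + 2.43 + 1.5 × (3.69 − 2.43) + 1 × 1.68
   = 1.82 + 2.43 + 1.89 + 1.68 = 7.82

7.82%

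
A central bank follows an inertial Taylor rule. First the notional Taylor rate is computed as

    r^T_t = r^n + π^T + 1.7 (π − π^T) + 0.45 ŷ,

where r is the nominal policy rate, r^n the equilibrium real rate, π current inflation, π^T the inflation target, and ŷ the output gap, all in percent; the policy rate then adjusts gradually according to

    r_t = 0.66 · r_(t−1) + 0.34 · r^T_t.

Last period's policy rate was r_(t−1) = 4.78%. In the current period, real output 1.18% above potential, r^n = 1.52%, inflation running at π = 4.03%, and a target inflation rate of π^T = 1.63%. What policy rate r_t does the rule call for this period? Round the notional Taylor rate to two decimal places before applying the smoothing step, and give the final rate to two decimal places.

Output 1.18% above potential → ŷ = 1.18.
r^T_t = 1.52 + 1.63 + 1.7 × (4.03 − 1.63) + 0.45 × 1.18
   = 1.52 + 1.63 + 4.08 + 0.531 = 7.76
r_t = 0.66 × 4.78 + 0.34 × 7.76 = 3.1548 + 2.6384 = 5.79

5.79%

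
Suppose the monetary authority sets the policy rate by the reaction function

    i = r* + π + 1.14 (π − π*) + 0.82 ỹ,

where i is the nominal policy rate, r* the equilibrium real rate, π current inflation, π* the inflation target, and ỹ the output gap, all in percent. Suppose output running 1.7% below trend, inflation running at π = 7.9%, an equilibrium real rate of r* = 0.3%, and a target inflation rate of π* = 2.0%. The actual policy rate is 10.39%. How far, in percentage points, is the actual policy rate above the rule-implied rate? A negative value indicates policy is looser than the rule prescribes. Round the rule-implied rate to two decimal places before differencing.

Output 1.7% below potential → ỹ = -1.7.
i = 0.3 + 7.9 + 1.14 × (7.9 − 2.0) + 0.82 × (-1.7)
   = 0.3 + 7.9 + 6.726 − 1.394 = 13.53
Deviation = 10.39 − 13.53 = -3.14 pp.

-3.14 pp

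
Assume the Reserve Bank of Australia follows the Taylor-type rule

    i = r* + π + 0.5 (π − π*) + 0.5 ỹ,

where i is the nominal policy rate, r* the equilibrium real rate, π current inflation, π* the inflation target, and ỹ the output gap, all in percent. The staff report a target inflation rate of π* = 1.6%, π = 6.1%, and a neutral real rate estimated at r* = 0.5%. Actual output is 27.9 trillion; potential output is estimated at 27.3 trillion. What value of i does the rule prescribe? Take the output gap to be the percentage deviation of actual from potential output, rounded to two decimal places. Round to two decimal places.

9.95%

Output gap = 100 × (27.9 − 27.3) / 27.3 = 2.20%.
i = 0.50 + 6.10 + 0.5 × (6.10 − 1.60) + 0.5 × 2.20
   = 0.50 + 6.1 + 2.25 + 1.1 = 9.95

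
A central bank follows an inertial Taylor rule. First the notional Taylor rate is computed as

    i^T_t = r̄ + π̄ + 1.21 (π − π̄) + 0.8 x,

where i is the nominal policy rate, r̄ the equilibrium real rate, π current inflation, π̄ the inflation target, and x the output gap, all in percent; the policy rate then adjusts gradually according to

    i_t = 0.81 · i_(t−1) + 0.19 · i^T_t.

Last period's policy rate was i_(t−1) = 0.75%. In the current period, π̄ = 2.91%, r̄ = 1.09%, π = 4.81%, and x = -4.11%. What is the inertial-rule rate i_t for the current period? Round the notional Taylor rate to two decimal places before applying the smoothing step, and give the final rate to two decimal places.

i^T_t = 1.09 + 2.91 + 1.21 × (4.81 − 2.91) + 0.8 × (-4.11)
   = 1.09 + 2.91 + 2.299 − 3.288 = 3.01
i_t = 0.81 × 0.75 + 0.19 × 3.01 = 0.6075 + 0.5719 = 1.18

1.18%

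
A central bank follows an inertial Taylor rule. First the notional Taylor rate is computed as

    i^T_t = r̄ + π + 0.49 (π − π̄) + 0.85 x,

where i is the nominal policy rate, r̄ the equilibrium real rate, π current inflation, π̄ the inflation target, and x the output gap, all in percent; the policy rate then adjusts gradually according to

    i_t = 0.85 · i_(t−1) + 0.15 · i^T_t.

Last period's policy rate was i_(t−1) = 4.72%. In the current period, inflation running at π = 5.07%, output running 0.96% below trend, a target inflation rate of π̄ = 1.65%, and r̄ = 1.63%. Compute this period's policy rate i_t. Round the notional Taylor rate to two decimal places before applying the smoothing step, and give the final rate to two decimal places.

5.15%

Output 0.96% below potential → x = -0.96.
i^T_t = 1.63 + 5.07 + 0.49 × (5.07 − 1.65) + 0.85 × (-0.96)
   = 1.63 + 5.07 + 1.6758 − 0.816 = 7.56
i_t = 0.85 × 4.72 + 0.15 × 7.56 = 4.012 + 1.134 = 5.15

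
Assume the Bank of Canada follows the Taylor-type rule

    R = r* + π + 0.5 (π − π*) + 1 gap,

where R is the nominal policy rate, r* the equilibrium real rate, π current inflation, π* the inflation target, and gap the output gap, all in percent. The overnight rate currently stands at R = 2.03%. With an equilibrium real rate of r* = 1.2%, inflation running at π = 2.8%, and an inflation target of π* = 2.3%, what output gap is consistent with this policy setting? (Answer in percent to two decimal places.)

1 gap = 2.03 − 1.2 − 2.8 − 0.5 × (2.8 − 2.3) = -2.22
gap = -2.22 / 1 = -2.22

-2.22%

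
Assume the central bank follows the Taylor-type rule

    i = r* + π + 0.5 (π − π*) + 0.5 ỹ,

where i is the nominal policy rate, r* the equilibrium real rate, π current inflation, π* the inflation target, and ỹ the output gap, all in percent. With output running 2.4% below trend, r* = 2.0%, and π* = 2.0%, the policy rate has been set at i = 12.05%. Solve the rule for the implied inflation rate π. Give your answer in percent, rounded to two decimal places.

Output 2.4% below potential → ỹ = -2.4.
Collecting π: i = r* + (1 + 0.5) π − 0.5 π* + 0.5 ỹ
1.5 π = 12.05 − 2.0 + 0.5 × 2.0 − 0.5 × (-2.4) = 12.25
π = 12.25 / 1.5 = 8.17

8.17%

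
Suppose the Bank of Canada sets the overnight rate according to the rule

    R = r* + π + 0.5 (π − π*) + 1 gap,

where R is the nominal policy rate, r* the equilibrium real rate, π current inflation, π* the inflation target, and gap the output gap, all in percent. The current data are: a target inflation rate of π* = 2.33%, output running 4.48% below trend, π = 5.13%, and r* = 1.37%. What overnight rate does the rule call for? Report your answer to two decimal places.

3.42%

Output 4.48% below potential → gap = -4.48.
R = 1.37 + 5.13 + 0.5 × (5.13 − 2.33) + 1 × (-4.48)
   = 1.37 + 5.13 + 1.4 − 4.48 = 3.42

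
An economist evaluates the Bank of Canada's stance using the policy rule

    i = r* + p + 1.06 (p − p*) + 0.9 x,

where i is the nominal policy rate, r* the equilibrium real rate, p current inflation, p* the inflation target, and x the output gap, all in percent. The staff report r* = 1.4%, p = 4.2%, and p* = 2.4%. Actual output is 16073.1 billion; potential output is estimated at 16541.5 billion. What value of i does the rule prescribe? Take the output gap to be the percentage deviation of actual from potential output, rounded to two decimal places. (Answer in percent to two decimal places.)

Output gap = 100 × (16073.1 − 16541.5) / 16541.5 = -2.83%.
i = 1.40 + 4.20 + 1.06 × (4.20 − 2.40) + 0.9 × (-2.83)
   = 1.40 + 4.2 + 1.908 − 2.547 = 4.96

4.96%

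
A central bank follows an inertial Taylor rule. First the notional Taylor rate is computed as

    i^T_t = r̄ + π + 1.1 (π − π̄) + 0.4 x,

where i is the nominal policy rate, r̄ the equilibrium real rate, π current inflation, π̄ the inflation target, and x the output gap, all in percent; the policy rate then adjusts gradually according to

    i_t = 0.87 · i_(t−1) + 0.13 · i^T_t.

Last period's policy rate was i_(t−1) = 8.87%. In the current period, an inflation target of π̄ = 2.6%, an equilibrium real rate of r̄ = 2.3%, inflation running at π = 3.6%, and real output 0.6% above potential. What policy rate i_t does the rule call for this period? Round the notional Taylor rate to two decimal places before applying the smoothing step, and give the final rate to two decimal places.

Output 0.6% above potential → x = 0.6.
i^T_t = 2.3 + 3.6 + 1.1 × (3.6 − 2.6) + 0.4 × 0.6
   = 2.3 + 3.6 + 1.1 + 0.24 = 7.24
i_t = 0.87 × 8.87 + 0.13 × 7.24 = 7.7169 + 0.9412 = 8.66

8.66%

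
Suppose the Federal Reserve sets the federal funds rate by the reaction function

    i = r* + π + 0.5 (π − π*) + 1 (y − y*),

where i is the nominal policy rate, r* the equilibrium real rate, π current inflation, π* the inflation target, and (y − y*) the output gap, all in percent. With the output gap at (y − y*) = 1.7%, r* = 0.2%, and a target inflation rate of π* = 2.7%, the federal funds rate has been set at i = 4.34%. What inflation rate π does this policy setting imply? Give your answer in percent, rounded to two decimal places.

Collecting π: i = r* + (1 + 0.5) π − 0.5 π* + 1 (y − y*)
1.5 π = 4.34 − 0.2 + 0.5 × 2.7 − 1 × 1.7 = 3.79
π = 3.79 / 1.5 = 2.53

2.53%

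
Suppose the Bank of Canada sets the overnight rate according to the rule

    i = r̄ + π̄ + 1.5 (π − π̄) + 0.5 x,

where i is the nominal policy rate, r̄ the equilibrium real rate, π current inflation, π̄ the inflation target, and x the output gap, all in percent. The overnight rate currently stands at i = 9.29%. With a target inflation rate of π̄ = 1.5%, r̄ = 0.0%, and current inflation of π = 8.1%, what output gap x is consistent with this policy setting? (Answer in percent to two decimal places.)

-4.22%

0.5 x = 9.29 − 0.0 − 1.5 − 1.5 × (8.1 − 1.5) = -2.11
x = -2.11 / 0.5 = -4.22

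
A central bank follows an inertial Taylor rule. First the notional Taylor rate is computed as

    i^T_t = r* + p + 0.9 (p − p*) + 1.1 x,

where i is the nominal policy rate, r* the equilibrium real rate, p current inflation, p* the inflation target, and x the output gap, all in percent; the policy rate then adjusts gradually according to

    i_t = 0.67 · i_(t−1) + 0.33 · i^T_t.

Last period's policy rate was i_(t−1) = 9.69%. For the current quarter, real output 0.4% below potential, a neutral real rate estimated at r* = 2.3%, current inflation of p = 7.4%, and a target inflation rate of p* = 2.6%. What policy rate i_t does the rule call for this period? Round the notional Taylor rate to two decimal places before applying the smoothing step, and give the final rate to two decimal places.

Output 0.4% below potential → x = -0.4.
i^T_t = 2.3 + 7.4 + 0.9 × (7.4 − 2.6) + 1.1 × (-0.4)
   = 2.3 + 7.4 + 4.32 − 0.44 = 13.58
i_t = 0.67 × 9.69 + 0.33 × 13.58 = 6.4923 + 4.4814 = 10.97

10.97%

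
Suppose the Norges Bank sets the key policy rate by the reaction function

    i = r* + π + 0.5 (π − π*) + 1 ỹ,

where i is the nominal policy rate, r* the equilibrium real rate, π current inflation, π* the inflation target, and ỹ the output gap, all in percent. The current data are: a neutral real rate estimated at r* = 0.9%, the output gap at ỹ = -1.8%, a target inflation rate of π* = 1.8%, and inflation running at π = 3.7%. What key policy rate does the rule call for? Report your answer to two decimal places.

3.75%

i = 0.9 + 3.7 + 0.5 × (3.7 − 1.8) + 1 × (-1.8)
   = 0.9 + 3.7 + 0.95 − 1.8 = 3.75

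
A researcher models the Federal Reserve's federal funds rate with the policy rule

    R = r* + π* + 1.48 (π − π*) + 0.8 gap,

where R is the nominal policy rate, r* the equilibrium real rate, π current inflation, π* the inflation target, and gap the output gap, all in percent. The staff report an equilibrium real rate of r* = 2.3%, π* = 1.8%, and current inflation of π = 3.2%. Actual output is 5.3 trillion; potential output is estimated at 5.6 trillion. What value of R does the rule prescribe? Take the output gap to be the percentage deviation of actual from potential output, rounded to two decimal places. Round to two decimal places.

Output gap = 100 × (5.3 − 5.6) / 5.6 = -5.36%.
R = 2.30 + 1.80 + 1.48 × (3.20 − 1.80) + 0.8 × (-5.36)
   = 2.30 + 1.8 + 2.072 − 4.288 = 1.88

1.88%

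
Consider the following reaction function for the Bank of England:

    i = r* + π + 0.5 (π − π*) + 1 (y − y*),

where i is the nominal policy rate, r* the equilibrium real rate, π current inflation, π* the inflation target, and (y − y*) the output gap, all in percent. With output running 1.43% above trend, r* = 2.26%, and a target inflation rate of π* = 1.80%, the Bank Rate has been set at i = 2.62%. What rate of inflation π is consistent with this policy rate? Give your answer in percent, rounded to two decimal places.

Output 1.43% above potential → (y − y*) = 1.43.
Collecting π: i = r* + (1 + 0.5) π − 0.5 π* + 1 (y − y*)
1.5 π = 2.62 − 2.26 + 0.5 × 1.80 − 1 × 1.43 = -0.17
π = -0.17 / 1.5 = -0.11

-0.11%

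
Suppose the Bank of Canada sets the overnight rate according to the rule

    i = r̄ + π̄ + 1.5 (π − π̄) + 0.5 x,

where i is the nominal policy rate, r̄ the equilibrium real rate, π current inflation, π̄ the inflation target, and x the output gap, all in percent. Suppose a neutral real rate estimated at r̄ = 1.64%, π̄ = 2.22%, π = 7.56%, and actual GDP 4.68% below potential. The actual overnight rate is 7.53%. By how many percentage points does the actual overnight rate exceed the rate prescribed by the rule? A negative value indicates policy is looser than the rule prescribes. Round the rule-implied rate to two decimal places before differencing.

Output 4.68% below potential → x = -4.68.
i = 1.64 + 2.22 + 1.5 × (7.56 − 2.22) + 0.5 × (-4.68)
   = 1.64 + 2.22 + 8.01 − 2.34 = 9.53
Deviation = 7.53 − 9.53 = -2.00 pp.

-2.00 pp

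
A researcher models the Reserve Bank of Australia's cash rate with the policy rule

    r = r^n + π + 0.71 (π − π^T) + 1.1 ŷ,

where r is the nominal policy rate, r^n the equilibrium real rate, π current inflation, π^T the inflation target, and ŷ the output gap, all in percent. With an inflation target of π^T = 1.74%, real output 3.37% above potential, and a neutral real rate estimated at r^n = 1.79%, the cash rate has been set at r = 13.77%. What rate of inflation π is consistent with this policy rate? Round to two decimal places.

Output 3.37% above potential → ŷ = 3.37.
Collecting π: r = r^n + (1 + 0.71) π − 0.71 π^T + 1.1 ŷ
1.71 π = 13.77 − 1.79 + 0.71 × 1.74 − 1.1 × 3.37 = 9.5084
π = 9.5084 / 1.71 = 5.56

5.56%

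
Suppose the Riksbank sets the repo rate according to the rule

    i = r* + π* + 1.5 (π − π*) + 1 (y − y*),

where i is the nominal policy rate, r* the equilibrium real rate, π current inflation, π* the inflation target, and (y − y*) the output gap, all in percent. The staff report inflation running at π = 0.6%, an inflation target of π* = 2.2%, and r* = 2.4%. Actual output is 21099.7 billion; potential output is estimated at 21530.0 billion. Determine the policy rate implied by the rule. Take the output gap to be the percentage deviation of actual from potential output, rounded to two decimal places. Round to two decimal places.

Output gap = 100 × (21099.7 − 21530.0) / 21530.0 = -2.00%.
i = 2.40 + 2.20 + 1.5 × (0.60 − 2.20) + 1 × (-2.00)
   = 2.40 + 2.2 − 2.4 − 2 = 0.20

0.20%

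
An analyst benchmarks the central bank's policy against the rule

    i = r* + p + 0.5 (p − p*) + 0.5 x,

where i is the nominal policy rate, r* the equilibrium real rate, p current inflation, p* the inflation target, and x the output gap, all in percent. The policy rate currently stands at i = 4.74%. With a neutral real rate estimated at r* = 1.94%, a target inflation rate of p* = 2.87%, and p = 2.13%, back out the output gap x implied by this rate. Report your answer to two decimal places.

0.5 x = 4.74 − 1.94 − 2.13 − 0.5 × (2.13 − 2.87) = 1.04
x = 1.04 / 0.5 = 2.08

2.08%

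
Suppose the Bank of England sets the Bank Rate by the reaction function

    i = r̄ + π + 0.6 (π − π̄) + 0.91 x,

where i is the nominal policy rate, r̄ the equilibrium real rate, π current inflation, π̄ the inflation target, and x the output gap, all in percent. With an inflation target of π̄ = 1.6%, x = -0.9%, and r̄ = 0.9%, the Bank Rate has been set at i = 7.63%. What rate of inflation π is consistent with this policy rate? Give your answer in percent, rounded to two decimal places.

5.32%

Collecting π: i = r̄ + (1 + 0.6) π − 0.6 π̄ + 0.91 x
1.6 π = 7.63 − 0.9 + 0.6 × 1.6 − 0.91 × (-0.9) = 8.509
π = 8.509 / 1.6 = 5.32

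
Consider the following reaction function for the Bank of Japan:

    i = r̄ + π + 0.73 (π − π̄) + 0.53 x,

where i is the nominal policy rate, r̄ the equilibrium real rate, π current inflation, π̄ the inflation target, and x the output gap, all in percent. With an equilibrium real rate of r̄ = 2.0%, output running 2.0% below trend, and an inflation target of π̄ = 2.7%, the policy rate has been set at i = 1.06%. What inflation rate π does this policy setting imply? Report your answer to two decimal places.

Output 2.0% below potential → x = -2.0.
Collecting π: i = r̄ + (1 + 0.73) π − 0.73 π̄ + 0.53 x
1.73 π = 1.06 − 2.0 + 0.73 × 2.7 − 0.53 × (-2.0) = 2.091
π = 2.091 / 1.73 = 1.21

1.21%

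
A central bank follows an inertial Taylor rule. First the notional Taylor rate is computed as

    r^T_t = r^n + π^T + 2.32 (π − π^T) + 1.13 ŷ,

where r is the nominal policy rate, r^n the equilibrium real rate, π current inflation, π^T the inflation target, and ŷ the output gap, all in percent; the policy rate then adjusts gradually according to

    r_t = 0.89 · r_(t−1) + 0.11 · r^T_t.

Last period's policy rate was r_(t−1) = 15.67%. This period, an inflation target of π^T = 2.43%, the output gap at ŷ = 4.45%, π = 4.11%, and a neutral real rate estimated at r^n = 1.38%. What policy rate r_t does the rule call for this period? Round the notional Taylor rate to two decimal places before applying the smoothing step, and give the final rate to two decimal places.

r^T_t = 1.38 + 2.43 + 2.32 × (4.11 − 2.43) + 1.13 × 4.45
   = 1.38 + 2.43 + 3.8976 + 5.0285 = 12.74
r_t = 0.89 × 15.67 + 0.11 × 12.74 = 13.9463 + 1.4014 = 15.35

15.35%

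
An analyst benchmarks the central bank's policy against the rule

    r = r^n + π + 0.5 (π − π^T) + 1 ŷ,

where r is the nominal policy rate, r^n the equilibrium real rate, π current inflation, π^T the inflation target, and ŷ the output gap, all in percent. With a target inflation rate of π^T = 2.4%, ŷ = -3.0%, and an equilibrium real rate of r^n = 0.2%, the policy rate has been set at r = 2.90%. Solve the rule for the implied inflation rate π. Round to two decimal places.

4.60%

Collecting π: r = r^n + (1 + 0.5) π − 0.5 π^T + 1 ŷ
1.5 π = 2.90 − 0.2 + 0.5 × 2.4 − 1 × (-3.0) = 6.9
π = 6.9 / 1.5 = 4.60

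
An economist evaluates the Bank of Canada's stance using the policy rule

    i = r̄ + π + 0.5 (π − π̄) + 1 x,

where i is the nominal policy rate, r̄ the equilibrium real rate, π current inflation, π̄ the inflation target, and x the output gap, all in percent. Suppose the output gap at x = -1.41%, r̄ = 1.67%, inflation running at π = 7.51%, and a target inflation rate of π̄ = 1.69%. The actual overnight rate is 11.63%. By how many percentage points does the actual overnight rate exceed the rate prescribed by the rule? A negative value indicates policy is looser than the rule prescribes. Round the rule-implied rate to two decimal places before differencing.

i = 1.67 + 7.51 + 0.5 × (7.51 − 1.69) + 1 × (-1.41)
   = 1.67 + 7.51 + 2.91 − 1.41 = 10.68
Deviation = 11.63 − 10.68 = 0.95 pp.

0.95 pp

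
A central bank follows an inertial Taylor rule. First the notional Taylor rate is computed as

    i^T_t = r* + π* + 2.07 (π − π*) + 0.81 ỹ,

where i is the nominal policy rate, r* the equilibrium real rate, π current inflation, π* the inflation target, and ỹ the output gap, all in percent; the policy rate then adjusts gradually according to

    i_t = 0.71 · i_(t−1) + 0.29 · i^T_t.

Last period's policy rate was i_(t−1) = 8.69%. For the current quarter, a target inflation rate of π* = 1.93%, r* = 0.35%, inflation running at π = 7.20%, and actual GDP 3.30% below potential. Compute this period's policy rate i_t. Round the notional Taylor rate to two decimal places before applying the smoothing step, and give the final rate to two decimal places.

Output 3.30% below potential → ỹ = -3.30.
i^T_t = 0.35 + 1.93 + 2.07 × (7.20 − 1.93) + 0.81 × (-3.30)
   = 0.35 + 1.93 + 10.9089 − 2.673 = 10.52
i_t = 0.71 × 8.69 + 0.29 × 10.52 = 6.1699 + 3.0508 = 9.22

9.22%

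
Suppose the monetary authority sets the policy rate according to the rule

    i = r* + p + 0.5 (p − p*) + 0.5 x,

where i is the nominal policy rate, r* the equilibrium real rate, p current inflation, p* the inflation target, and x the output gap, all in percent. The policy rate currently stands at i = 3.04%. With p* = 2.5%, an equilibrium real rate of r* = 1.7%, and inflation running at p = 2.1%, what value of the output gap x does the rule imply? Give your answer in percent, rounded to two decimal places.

0.5 x = 3.04 − 1.7 − 2.1 − 0.5 × (2.1 − 2.5) = -0.56
x = -0.56 / 0.5 = -1.12

-1.12%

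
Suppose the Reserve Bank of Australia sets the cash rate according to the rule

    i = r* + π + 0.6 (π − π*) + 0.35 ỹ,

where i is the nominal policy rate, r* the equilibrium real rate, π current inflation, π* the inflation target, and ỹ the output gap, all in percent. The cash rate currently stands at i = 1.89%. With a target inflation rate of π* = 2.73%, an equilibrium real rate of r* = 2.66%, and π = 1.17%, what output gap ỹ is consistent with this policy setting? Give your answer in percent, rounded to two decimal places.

0.35 ỹ = 1.89 − 2.66 − 1.17 − 0.6 × (1.17 − 2.73) = -1.004
ỹ = -1.004 / 0.35 = -2.87

-2.87%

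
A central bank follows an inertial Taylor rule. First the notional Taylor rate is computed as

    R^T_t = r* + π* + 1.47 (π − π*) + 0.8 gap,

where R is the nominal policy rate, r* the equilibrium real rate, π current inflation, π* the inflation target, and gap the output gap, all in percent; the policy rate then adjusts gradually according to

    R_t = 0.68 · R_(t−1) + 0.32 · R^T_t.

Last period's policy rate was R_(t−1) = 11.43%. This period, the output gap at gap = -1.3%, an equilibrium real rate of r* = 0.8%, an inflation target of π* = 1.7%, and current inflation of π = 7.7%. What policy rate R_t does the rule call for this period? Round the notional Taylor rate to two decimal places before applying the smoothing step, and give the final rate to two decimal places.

R^T_t = 0.8 + 1.7 + 1.47 × (7.7 − 1.7) + 0.8 × (-1.3)
   = 0.8 + 1.7 + 8.82 − 1.04 = 10.28
R_t = 0.68 × 11.43 + 0.32 × 10.28 = 7.7724 + 3.2896 = 11.06

11.06%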